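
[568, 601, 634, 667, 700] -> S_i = 568 + 33*i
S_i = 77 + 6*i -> [77, 83, 89, 95, 101]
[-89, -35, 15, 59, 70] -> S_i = Random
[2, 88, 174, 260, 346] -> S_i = 2 + 86*i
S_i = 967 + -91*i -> [967, 876, 785, 694, 603]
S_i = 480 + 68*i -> [480, 548, 616, 684, 752]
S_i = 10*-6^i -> [10, -60, 360, -2160, 12960]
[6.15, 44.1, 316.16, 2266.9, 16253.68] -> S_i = 6.15*7.17^i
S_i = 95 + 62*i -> [95, 157, 219, 281, 343]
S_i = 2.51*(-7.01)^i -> [2.51, -17.6, 123.34, -864.62, 6061.02]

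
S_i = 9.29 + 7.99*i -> [9.29, 17.28, 25.27, 33.26, 41.25]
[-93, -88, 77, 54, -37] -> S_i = Random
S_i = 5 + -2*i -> [5, 3, 1, -1, -3]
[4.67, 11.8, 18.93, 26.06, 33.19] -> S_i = 4.67 + 7.13*i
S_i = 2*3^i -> [2, 6, 18, 54, 162]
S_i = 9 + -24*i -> [9, -15, -39, -63, -87]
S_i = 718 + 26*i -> [718, 744, 770, 796, 822]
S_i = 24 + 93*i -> [24, 117, 210, 303, 396]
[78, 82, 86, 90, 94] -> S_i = 78 + 4*i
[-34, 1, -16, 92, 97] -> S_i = Random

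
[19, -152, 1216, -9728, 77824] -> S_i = 19*-8^i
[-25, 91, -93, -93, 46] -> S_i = Random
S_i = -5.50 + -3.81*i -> [-5.5, -9.31, -13.12, -16.93, -20.74]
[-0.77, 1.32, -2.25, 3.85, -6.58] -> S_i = -0.77*(-1.71)^i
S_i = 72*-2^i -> [72, -144, 288, -576, 1152]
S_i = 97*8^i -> [97, 776, 6208, 49664, 397312]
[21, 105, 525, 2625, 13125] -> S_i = 21*5^i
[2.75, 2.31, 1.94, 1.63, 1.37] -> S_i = 2.75*0.84^i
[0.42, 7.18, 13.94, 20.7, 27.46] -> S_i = 0.42 + 6.76*i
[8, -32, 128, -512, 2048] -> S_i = 8*-4^i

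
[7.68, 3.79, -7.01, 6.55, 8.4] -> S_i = Random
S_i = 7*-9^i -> [7, -63, 567, -5103, 45927]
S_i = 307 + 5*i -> [307, 312, 317, 322, 327]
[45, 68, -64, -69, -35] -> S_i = Random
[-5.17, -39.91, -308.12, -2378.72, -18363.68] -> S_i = -5.17*7.72^i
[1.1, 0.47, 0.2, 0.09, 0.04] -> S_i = 1.10*0.43^i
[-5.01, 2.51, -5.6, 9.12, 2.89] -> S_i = Random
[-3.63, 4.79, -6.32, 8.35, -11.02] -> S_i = -3.63*(-1.32)^i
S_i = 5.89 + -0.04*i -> [5.89, 5.85, 5.81, 5.77, 5.73]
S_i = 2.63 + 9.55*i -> [2.63, 12.18, 21.73, 31.28, 40.83]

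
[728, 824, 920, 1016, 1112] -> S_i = 728 + 96*i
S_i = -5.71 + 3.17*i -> [-5.71, -2.54, 0.63, 3.8, 6.97]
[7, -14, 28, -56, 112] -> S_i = 7*-2^i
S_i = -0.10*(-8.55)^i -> [-0.1, 0.86, -7.31, 62.5, -534.4]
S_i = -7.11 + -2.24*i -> [-7.11, -9.35, -11.59, -13.83, -16.07]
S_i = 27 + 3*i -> [27, 30, 33, 36, 39]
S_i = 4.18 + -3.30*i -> [4.18, 0.88, -2.42, -5.72, -9.02]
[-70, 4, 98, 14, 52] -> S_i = Random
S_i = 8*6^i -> [8, 48, 288, 1728, 10368]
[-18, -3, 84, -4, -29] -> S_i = Random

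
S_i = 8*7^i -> [8, 56, 392, 2744, 19208]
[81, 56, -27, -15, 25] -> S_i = Random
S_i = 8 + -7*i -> [8, 1, -6, -13, -20]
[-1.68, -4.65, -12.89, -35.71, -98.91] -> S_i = -1.68*2.77^i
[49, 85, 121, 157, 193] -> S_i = 49 + 36*i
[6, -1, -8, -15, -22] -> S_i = 6 + -7*i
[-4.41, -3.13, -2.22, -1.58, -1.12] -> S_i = -4.41*0.71^i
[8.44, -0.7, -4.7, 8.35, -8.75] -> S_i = Random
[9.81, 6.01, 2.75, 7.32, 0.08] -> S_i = Random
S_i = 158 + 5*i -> [158, 163, 168, 173, 178]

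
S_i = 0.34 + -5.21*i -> [0.34, -4.87, -10.08, -15.29, -20.5]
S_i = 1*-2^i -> [1, -2, 4, -8, 16]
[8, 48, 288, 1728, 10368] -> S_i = 8*6^i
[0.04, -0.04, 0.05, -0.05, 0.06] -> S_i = 0.04*(-1.11)^i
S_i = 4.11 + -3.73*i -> [4.11, 0.38, -3.35, -7.08, -10.81]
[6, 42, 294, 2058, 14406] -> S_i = 6*7^i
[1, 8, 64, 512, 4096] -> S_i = 1*8^i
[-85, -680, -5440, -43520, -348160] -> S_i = -85*8^i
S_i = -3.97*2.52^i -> [-3.97, -10.0, -25.21, -63.53, -160.1]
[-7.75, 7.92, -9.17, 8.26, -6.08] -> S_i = Random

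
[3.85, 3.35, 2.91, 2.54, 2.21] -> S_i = 3.85*0.87^i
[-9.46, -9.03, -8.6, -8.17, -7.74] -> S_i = -9.46 + 0.43*i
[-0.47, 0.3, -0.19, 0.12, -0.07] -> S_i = -0.47*(-0.63)^i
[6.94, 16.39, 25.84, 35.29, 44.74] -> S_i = 6.94 + 9.45*i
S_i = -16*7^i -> [-16, -112, -784, -5488, -38416]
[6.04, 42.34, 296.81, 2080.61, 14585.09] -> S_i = 6.04*7.01^i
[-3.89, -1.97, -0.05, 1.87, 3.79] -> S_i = -3.89 + 1.92*i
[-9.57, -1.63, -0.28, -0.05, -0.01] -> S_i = -9.57*0.17^i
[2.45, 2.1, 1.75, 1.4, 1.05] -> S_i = 2.45 + -0.35*i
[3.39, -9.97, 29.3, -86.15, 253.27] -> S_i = 3.39*(-2.94)^i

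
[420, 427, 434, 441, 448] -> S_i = 420 + 7*i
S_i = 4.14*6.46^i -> [4.14, 26.74, 172.77, 1116.09, 7209.92]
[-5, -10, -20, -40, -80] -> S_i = -5*2^i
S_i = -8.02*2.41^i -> [-8.02, -19.33, -46.58, -112.26, -270.55]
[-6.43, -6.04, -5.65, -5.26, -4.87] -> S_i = -6.43 + 0.39*i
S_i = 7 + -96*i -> [7, -89, -185, -281, -377]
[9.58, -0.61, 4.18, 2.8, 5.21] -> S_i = Random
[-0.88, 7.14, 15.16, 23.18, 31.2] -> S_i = -0.88 + 8.02*i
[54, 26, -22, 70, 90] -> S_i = Random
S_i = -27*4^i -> [-27, -108, -432, -1728, -6912]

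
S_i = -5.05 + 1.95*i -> [-5.05, -3.1, -1.15, 0.8, 2.75]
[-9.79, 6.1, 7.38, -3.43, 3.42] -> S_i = Random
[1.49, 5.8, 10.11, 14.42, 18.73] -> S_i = 1.49 + 4.31*i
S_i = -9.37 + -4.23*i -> [-9.37, -13.6, -17.83, -22.06, -26.29]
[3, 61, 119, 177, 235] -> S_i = 3 + 58*i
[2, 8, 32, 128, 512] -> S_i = 2*4^i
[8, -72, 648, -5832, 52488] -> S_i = 8*-9^i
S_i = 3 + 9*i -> [3, 12, 21, 30, 39]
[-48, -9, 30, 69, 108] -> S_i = -48 + 39*i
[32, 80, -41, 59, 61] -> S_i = Random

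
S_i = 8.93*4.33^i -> [8.93, 38.67, 167.43, 724.96, 3139.08]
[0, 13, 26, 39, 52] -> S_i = 0 + 13*i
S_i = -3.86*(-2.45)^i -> [-3.86, 9.46, -23.17, 56.77, -139.08]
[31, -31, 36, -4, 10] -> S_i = Random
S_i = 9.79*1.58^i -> [9.79, 15.47, 24.44, 38.61, 61.01]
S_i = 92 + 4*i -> [92, 96, 100, 104, 108]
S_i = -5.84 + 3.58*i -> [-5.84, -2.26, 1.32, 4.9, 8.48]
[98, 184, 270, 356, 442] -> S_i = 98 + 86*i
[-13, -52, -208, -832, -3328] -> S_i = -13*4^i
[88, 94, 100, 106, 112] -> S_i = 88 + 6*i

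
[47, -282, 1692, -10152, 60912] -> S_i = 47*-6^i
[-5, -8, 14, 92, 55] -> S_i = Random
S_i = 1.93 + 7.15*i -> [1.93, 9.08, 16.23, 23.38, 30.53]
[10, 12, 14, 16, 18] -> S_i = 10 + 2*i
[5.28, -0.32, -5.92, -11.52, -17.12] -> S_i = 5.28 + -5.60*i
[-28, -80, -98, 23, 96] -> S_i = Random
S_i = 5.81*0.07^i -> [5.81, 0.41, 0.03, 0.0, 0.0]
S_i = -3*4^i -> [-3, -12, -48, -192, -768]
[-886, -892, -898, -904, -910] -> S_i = -886 + -6*i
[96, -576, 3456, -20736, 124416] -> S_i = 96*-6^i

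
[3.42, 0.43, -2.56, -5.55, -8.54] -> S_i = 3.42 + -2.99*i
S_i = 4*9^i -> [4, 36, 324, 2916, 26244]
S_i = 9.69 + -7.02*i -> [9.69, 2.67, -4.35, -11.37, -18.39]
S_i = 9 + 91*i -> [9, 100, 191, 282, 373]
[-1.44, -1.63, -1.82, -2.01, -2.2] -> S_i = -1.44 + -0.19*i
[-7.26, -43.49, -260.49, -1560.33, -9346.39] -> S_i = -7.26*5.99^i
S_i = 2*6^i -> [2, 12, 72, 432, 2592]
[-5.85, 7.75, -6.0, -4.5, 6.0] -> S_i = Random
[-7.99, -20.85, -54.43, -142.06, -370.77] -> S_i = -7.99*2.61^i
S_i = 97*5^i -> [97, 485, 2425, 12125, 60625]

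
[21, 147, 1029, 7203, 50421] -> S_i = 21*7^i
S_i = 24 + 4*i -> [24, 28, 32, 36, 40]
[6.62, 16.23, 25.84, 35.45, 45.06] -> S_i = 6.62 + 9.61*i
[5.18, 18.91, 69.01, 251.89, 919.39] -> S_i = 5.18*3.65^i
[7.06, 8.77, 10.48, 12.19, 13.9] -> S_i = 7.06 + 1.71*i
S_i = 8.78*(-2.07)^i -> [8.78, -18.17, 37.62, -77.88, 161.2]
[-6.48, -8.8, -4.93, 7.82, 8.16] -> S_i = Random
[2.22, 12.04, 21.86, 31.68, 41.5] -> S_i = 2.22 + 9.82*i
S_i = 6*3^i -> [6, 18, 54, 162, 486]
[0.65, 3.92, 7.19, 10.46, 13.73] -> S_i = 0.65 + 3.27*i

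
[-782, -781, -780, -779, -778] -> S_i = -782 + 1*i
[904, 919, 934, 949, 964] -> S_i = 904 + 15*i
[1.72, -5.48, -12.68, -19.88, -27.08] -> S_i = 1.72 + -7.20*i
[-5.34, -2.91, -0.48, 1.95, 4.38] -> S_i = -5.34 + 2.43*i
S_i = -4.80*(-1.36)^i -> [-4.8, 6.53, -8.88, 12.07, -16.42]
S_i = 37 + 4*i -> [37, 41, 45, 49, 53]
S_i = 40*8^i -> [40, 320, 2560, 20480, 163840]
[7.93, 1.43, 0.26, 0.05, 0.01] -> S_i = 7.93*0.18^i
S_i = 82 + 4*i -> [82, 86, 90, 94, 98]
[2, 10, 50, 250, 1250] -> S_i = 2*5^i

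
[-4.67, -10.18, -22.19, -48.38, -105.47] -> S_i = -4.67*2.18^i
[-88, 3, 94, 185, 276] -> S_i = -88 + 91*i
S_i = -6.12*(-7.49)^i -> [-6.12, 45.84, -343.33, 2571.56, -19260.99]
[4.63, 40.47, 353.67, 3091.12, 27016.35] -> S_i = 4.63*8.74^i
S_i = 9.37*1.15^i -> [9.37, 10.78, 12.39, 14.25, 16.39]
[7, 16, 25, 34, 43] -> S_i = 7 + 9*i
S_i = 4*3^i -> [4, 12, 36, 108, 324]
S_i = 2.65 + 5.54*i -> [2.65, 8.19, 13.73, 19.27, 24.81]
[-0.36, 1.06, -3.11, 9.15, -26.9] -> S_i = -0.36*(-2.94)^i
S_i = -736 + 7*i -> [-736, -729, -722, -715, -708]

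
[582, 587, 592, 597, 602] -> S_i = 582 + 5*i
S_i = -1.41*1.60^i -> [-1.41, -2.26, -3.61, -5.78, -9.24]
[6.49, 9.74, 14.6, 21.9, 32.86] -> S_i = 6.49*1.50^i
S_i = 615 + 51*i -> [615, 666, 717, 768, 819]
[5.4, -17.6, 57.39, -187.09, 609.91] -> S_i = 5.40*(-3.26)^i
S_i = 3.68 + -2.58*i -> [3.68, 1.1, -1.48, -4.06, -6.64]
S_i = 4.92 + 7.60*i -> [4.92, 12.52, 20.12, 27.72, 35.32]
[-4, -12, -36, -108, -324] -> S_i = -4*3^i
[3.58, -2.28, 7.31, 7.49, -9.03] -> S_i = Random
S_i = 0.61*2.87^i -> [0.61, 1.75, 5.02, 14.42, 41.39]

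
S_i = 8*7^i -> [8, 56, 392, 2744, 19208]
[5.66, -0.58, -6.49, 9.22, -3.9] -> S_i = Random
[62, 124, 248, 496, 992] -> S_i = 62*2^i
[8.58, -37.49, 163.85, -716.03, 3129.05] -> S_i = 8.58*(-4.37)^i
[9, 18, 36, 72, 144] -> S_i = 9*2^i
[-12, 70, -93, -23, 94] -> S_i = Random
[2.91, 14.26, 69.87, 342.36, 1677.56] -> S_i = 2.91*4.90^i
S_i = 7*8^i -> [7, 56, 448, 3584, 28672]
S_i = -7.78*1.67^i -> [-7.78, -12.99, -21.7, -36.24, -60.51]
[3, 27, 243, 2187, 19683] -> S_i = 3*9^i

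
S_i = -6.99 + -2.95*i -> [-6.99, -9.94, -12.89, -15.84, -18.79]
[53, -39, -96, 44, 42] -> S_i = Random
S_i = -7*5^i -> [-7, -35, -175, -875, -4375]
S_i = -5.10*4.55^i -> [-5.1, -23.2, -105.58, -480.4, -2185.83]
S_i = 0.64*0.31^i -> [0.64, 0.2, 0.06, 0.02, 0.01]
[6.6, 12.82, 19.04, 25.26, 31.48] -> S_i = 6.60 + 6.22*i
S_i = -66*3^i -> [-66, -198, -594, -1782, -5346]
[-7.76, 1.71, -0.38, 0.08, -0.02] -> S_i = -7.76*(-0.22)^i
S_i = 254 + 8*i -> [254, 262, 270, 278, 286]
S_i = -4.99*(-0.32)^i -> [-4.99, 1.6, -0.51, 0.16, -0.05]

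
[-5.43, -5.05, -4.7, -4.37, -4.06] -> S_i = -5.43*0.93^i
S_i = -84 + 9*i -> [-84, -75, -66, -57, -48]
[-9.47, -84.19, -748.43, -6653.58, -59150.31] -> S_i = -9.47*8.89^i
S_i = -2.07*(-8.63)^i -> [-2.07, 17.86, -154.17, 1330.46, -11481.89]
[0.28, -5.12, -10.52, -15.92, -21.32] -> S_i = 0.28 + -5.40*i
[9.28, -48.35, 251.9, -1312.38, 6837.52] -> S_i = 9.28*(-5.21)^i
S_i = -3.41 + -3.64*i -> [-3.41, -7.05, -10.69, -14.33, -17.97]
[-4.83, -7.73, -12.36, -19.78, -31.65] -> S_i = -4.83*1.60^i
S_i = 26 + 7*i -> [26, 33, 40, 47, 54]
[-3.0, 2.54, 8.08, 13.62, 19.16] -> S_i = -3.00 + 5.54*i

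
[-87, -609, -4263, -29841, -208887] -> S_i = -87*7^i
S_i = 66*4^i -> [66, 264, 1056, 4224, 16896]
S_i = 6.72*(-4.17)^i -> [6.72, -28.02, 116.85, -487.28, 2031.95]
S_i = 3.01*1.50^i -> [3.01, 4.51, 6.77, 10.16, 15.24]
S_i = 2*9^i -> [2, 18, 162, 1458, 13122]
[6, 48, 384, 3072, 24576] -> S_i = 6*8^i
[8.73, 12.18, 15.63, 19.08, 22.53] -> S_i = 8.73 + 3.45*i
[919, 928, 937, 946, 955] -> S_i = 919 + 9*i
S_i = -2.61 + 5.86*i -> [-2.61, 3.25, 9.11, 14.97, 20.83]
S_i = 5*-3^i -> [5, -15, 45, -135, 405]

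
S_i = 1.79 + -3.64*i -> [1.79, -1.85, -5.49, -9.13, -12.77]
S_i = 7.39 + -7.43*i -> [7.39, -0.04, -7.47, -14.9, -22.33]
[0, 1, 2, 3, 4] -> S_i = 0 + 1*i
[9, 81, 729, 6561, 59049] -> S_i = 9*9^i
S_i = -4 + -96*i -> [-4, -100, -196, -292, -388]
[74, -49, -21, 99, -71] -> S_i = Random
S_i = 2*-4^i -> [2, -8, 32, -128, 512]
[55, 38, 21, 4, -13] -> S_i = 55 + -17*i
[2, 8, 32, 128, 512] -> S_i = 2*4^i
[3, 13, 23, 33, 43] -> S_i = 3 + 10*i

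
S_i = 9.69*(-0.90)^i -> [9.69, -8.72, 7.85, -7.06, 6.36]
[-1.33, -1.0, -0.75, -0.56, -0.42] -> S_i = -1.33*0.75^i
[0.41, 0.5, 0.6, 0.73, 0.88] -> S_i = 0.41*1.21^i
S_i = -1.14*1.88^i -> [-1.14, -2.14, -4.03, -7.57, -14.24]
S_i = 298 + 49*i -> [298, 347, 396, 445, 494]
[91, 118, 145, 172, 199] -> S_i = 91 + 27*i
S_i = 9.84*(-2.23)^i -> [9.84, -21.94, 48.93, -109.12, 243.34]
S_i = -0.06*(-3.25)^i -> [-0.06, 0.2, -0.63, 2.06, -6.69]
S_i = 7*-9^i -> [7, -63, 567, -5103, 45927]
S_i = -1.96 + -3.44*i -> [-1.96, -5.4, -8.84, -12.28, -15.72]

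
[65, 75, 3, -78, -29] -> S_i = Random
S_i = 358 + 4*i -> [358, 362, 366, 370, 374]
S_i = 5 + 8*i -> [5, 13, 21, 29, 37]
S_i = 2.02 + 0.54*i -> [2.02, 2.56, 3.1, 3.64, 4.18]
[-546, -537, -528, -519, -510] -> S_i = -546 + 9*i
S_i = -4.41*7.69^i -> [-4.41, -33.91, -260.79, -2005.48, -15422.12]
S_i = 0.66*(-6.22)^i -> [0.66, -4.11, 25.53, -158.82, 987.88]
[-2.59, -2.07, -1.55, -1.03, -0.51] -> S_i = -2.59 + 0.52*i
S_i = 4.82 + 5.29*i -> [4.82, 10.11, 15.4, 20.69, 25.98]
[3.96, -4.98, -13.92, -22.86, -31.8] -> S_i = 3.96 + -8.94*i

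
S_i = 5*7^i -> [5, 35, 245, 1715, 12005]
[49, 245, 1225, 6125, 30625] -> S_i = 49*5^i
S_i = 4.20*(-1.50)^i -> [4.2, -6.3, 9.45, -14.18, 21.26]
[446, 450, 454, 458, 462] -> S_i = 446 + 4*i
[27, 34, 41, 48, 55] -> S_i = 27 + 7*i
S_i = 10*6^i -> [10, 60, 360, 2160, 12960]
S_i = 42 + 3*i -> [42, 45, 48, 51, 54]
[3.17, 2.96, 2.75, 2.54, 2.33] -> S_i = 3.17 + -0.21*i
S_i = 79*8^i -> [79, 632, 5056, 40448, 323584]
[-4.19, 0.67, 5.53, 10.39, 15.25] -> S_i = -4.19 + 4.86*i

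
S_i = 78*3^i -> [78, 234, 702, 2106, 6318]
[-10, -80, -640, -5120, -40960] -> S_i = -10*8^i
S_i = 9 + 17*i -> [9, 26, 43, 60, 77]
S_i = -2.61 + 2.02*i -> [-2.61, -0.59, 1.43, 3.45, 5.47]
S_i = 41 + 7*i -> [41, 48, 55, 62, 69]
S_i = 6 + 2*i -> [6, 8, 10, 12, 14]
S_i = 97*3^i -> [97, 291, 873, 2619, 7857]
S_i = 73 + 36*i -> [73, 109, 145, 181, 217]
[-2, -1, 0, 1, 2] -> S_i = -2 + 1*i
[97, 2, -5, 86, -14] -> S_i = Random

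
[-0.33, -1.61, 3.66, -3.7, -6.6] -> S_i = Random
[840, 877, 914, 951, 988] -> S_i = 840 + 37*i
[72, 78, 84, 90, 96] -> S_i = 72 + 6*i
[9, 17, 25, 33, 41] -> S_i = 9 + 8*i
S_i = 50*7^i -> [50, 350, 2450, 17150, 120050]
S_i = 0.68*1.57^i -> [0.68, 1.07, 1.68, 2.63, 4.13]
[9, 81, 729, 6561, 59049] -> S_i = 9*9^i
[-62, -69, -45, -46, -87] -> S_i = Random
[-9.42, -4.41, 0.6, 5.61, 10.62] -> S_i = -9.42 + 5.01*i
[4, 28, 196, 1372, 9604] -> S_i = 4*7^i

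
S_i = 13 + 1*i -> [13, 14, 15, 16, 17]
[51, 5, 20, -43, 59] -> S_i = Random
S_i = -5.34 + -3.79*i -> [-5.34, -9.13, -12.92, -16.71, -20.5]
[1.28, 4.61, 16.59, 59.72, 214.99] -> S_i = 1.28*3.60^i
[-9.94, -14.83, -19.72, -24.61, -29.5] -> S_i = -9.94 + -4.89*i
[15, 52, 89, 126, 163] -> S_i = 15 + 37*i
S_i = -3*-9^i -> [-3, 27, -243, 2187, -19683]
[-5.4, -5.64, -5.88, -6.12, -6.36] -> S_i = -5.40 + -0.24*i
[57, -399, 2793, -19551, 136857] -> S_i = 57*-7^i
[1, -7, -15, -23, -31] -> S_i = 1 + -8*i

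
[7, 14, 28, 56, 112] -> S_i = 7*2^i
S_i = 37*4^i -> [37, 148, 592, 2368, 9472]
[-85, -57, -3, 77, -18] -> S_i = Random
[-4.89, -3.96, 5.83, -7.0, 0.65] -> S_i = Random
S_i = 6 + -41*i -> [6, -35, -76, -117, -158]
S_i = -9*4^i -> [-9, -36, -144, -576, -2304]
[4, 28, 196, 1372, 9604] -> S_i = 4*7^i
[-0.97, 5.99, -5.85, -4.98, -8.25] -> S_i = Random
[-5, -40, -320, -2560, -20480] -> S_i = -5*8^i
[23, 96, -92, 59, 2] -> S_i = Random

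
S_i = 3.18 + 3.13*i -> [3.18, 6.31, 9.44, 12.57, 15.7]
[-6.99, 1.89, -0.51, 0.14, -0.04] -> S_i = -6.99*(-0.27)^i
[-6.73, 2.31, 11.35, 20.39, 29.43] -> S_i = -6.73 + 9.04*i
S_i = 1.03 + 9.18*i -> [1.03, 10.21, 19.39, 28.57, 37.75]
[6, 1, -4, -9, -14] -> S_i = 6 + -5*i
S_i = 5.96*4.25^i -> [5.96, 25.33, 107.65, 457.52, 1944.47]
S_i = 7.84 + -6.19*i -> [7.84, 1.65, -4.54, -10.73, -16.92]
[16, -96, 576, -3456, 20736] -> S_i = 16*-6^i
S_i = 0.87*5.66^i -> [0.87, 4.92, 27.87, 157.75, 892.86]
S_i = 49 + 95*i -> [49, 144, 239, 334, 429]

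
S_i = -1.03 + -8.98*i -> [-1.03, -10.01, -18.99, -27.97, -36.95]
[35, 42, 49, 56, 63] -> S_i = 35 + 7*i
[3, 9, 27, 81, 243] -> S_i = 3*3^i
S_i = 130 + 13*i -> [130, 143, 156, 169, 182]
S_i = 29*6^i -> [29, 174, 1044, 6264, 37584]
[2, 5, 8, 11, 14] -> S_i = 2 + 3*i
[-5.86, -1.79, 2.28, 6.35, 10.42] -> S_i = -5.86 + 4.07*i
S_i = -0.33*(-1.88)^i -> [-0.33, 0.62, -1.17, 2.19, -4.12]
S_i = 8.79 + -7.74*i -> [8.79, 1.05, -6.69, -14.43, -22.17]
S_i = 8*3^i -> [8, 24, 72, 216, 648]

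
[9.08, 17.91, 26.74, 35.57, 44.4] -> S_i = 9.08 + 8.83*i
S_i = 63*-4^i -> [63, -252, 1008, -4032, 16128]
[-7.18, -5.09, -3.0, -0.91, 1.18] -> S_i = -7.18 + 2.09*i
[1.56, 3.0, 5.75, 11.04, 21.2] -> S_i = 1.56*1.92^i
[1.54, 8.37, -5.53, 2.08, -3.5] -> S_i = Random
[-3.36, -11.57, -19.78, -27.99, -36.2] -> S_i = -3.36 + -8.21*i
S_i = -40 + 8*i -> [-40, -32, -24, -16, -8]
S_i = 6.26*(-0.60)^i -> [6.26, -3.76, 2.25, -1.35, 0.81]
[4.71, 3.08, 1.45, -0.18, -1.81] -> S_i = 4.71 + -1.63*i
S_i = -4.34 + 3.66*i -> [-4.34, -0.68, 2.98, 6.64, 10.3]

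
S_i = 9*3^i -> [9, 27, 81, 243, 729]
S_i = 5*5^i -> [5, 25, 125, 625, 3125]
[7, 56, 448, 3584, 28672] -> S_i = 7*8^i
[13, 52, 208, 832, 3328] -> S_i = 13*4^i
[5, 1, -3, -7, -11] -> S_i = 5 + -4*i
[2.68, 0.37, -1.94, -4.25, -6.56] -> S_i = 2.68 + -2.31*i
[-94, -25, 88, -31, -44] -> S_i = Random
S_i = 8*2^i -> [8, 16, 32, 64, 128]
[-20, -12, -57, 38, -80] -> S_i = Random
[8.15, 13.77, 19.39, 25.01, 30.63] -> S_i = 8.15 + 5.62*i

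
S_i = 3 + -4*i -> [3, -1, -5, -9, -13]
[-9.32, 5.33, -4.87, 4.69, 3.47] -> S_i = Random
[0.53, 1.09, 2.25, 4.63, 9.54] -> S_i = 0.53*2.06^i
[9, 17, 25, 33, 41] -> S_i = 9 + 8*i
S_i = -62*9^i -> [-62, -558, -5022, -45198, -406782]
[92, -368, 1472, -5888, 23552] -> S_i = 92*-4^i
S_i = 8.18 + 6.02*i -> [8.18, 14.2, 20.22, 26.24, 32.26]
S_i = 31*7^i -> [31, 217, 1519, 10633, 74431]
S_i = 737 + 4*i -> [737, 741, 745, 749, 753]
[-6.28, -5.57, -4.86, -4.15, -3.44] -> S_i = -6.28 + 0.71*i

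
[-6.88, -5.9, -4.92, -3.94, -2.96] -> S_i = -6.88 + 0.98*i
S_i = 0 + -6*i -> [0, -6, -12, -18, -24]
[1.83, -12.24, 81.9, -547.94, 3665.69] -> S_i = 1.83*(-6.69)^i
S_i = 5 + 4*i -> [5, 9, 13, 17, 21]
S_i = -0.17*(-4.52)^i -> [-0.17, 0.77, -3.47, 15.7, -70.96]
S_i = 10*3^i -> [10, 30, 90, 270, 810]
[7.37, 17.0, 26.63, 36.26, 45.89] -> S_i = 7.37 + 9.63*i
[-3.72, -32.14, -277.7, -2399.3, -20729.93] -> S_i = -3.72*8.64^i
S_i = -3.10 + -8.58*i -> [-3.1, -11.68, -20.26, -28.84, -37.42]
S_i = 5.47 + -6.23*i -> [5.47, -0.76, -6.99, -13.22, -19.45]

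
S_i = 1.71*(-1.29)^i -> [1.71, -2.21, 2.85, -3.67, 4.74]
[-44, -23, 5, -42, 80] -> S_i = Random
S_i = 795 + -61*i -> [795, 734, 673, 612, 551]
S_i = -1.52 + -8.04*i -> [-1.52, -9.56, -17.6, -25.64, -33.68]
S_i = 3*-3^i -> [3, -9, 27, -81, 243]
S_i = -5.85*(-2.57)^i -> [-5.85, 15.03, -38.64, 99.3, -255.2]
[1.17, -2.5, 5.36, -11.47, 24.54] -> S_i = 1.17*(-2.14)^i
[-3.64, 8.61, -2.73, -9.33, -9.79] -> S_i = Random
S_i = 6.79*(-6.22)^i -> [6.79, -42.23, 262.69, -1633.96, 10163.22]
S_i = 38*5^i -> [38, 190, 950, 4750, 23750]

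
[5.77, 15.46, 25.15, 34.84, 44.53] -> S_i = 5.77 + 9.69*i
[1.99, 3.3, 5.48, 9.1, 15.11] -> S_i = 1.99*1.66^i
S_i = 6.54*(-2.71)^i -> [6.54, -17.72, 48.03, -130.16, 352.74]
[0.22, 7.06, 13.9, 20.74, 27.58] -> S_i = 0.22 + 6.84*i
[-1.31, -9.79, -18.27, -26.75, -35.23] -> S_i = -1.31 + -8.48*i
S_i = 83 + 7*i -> [83, 90, 97, 104, 111]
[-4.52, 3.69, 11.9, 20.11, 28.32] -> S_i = -4.52 + 8.21*i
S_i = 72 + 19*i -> [72, 91, 110, 129, 148]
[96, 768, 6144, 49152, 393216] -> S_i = 96*8^i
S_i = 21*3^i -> [21, 63, 189, 567, 1701]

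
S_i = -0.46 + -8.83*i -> [-0.46, -9.29, -18.12, -26.95, -35.78]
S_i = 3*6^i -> [3, 18, 108, 648, 3888]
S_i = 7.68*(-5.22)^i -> [7.68, -40.09, 209.27, -1092.38, 5702.21]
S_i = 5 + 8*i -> [5, 13, 21, 29, 37]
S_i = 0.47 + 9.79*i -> [0.47, 10.26, 20.05, 29.84, 39.63]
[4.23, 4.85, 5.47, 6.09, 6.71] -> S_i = 4.23 + 0.62*i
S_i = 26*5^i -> [26, 130, 650, 3250, 16250]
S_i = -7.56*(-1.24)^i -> [-7.56, 9.37, -11.62, 14.41, -17.87]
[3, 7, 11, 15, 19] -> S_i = 3 + 4*i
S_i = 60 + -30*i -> [60, 30, 0, -30, -60]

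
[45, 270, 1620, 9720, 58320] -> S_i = 45*6^i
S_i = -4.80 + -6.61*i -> [-4.8, -11.41, -18.02, -24.63, -31.24]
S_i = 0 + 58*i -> [0, 58, 116, 174, 232]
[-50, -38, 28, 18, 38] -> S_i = Random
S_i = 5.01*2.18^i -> [5.01, 10.92, 23.81, 51.9, 113.15]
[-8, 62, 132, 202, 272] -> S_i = -8 + 70*i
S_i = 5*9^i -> [5, 45, 405, 3645, 32805]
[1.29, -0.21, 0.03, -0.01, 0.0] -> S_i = 1.29*(-0.16)^i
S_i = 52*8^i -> [52, 416, 3328, 26624, 212992]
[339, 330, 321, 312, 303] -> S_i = 339 + -9*i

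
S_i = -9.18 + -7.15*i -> [-9.18, -16.33, -23.48, -30.63, -37.78]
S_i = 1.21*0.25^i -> [1.21, 0.3, 0.08, 0.02, 0.0]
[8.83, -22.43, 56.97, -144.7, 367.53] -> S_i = 8.83*(-2.54)^i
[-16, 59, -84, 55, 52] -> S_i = Random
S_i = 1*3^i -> [1, 3, 9, 27, 81]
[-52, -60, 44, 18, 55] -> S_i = Random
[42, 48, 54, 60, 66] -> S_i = 42 + 6*i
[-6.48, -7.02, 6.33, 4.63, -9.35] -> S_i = Random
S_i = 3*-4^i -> [3, -12, 48, -192, 768]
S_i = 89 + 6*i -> [89, 95, 101, 107, 113]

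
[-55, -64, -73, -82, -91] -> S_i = -55 + -9*i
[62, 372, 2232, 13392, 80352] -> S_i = 62*6^i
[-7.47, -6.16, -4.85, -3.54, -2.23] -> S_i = -7.47 + 1.31*i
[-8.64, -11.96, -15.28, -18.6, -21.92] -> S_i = -8.64 + -3.32*i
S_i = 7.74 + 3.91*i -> [7.74, 11.65, 15.56, 19.47, 23.38]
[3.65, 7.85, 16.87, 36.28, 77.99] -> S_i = 3.65*2.15^i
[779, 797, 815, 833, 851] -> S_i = 779 + 18*i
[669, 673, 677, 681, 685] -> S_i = 669 + 4*i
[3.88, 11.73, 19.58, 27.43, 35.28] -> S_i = 3.88 + 7.85*i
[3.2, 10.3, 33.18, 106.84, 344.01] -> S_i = 3.20*3.22^i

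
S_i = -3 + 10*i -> [-3, 7, 17, 27, 37]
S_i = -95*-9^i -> [-95, 855, -7695, 69255, -623295]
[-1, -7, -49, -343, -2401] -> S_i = -1*7^i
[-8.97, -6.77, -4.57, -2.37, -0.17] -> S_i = -8.97 + 2.20*i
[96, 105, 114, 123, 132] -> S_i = 96 + 9*i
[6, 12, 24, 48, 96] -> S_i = 6*2^i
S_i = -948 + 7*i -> [-948, -941, -934, -927, -920]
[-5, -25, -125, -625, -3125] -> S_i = -5*5^i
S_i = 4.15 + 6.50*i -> [4.15, 10.65, 17.15, 23.65, 30.15]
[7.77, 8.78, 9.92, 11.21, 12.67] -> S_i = 7.77*1.13^i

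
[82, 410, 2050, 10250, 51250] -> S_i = 82*5^i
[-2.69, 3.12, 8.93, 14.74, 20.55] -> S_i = -2.69 + 5.81*i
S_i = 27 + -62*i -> [27, -35, -97, -159, -221]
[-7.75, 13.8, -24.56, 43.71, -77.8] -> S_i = -7.75*(-1.78)^i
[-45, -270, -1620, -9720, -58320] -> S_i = -45*6^i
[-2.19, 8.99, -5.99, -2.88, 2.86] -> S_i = Random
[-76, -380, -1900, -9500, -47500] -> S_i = -76*5^i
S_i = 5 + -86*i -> [5, -81, -167, -253, -339]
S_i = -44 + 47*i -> [-44, 3, 50, 97, 144]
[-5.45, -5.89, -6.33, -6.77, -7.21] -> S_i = -5.45 + -0.44*i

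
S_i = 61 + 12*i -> [61, 73, 85, 97, 109]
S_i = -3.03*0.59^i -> [-3.03, -1.79, -1.05, -0.62, -0.37]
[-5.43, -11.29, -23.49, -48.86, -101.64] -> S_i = -5.43*2.08^i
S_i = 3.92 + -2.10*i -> [3.92, 1.82, -0.28, -2.38, -4.48]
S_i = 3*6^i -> [3, 18, 108, 648, 3888]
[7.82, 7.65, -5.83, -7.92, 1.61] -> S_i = Random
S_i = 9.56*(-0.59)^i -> [9.56, -5.64, 3.33, -1.96, 1.16]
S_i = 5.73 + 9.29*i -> [5.73, 15.02, 24.31, 33.6, 42.89]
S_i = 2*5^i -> [2, 10, 50, 250, 1250]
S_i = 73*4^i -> [73, 292, 1168, 4672, 18688]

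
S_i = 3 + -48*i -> [3, -45, -93, -141, -189]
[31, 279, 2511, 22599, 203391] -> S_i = 31*9^i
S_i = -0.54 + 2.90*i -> [-0.54, 2.36, 5.26, 8.16, 11.06]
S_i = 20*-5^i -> [20, -100, 500, -2500, 12500]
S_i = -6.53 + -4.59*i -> [-6.53, -11.12, -15.71, -20.3, -24.89]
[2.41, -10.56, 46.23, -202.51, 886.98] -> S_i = 2.41*(-4.38)^i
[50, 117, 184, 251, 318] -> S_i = 50 + 67*i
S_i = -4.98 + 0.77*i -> [-4.98, -4.21, -3.44, -2.67, -1.9]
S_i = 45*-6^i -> [45, -270, 1620, -9720, 58320]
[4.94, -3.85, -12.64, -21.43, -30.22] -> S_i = 4.94 + -8.79*i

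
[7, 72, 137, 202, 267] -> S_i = 7 + 65*i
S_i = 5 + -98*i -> [5, -93, -191, -289, -387]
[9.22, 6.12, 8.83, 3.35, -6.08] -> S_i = Random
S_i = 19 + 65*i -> [19, 84, 149, 214, 279]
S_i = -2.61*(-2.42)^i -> [-2.61, 6.32, -15.29, 36.99, -89.52]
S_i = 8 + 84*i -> [8, 92, 176, 260, 344]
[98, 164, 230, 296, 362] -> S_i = 98 + 66*i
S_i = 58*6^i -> [58, 348, 2088, 12528, 75168]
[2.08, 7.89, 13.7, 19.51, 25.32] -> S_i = 2.08 + 5.81*i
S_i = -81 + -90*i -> [-81, -171, -261, -351, -441]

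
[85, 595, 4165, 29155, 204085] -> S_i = 85*7^i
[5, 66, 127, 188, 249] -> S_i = 5 + 61*i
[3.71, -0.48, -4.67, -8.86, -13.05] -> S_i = 3.71 + -4.19*i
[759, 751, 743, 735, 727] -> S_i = 759 + -8*i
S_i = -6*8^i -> [-6, -48, -384, -3072, -24576]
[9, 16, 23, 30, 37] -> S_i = 9 + 7*i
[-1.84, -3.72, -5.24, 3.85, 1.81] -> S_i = Random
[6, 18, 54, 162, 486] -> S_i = 6*3^i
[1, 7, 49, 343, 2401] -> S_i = 1*7^i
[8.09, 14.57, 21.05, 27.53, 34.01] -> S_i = 8.09 + 6.48*i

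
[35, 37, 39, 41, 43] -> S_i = 35 + 2*i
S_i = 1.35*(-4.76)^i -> [1.35, -6.43, 30.59, -145.6, 693.05]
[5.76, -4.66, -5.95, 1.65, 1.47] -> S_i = Random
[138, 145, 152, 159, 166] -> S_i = 138 + 7*i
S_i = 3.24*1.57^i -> [3.24, 5.09, 7.99, 12.54, 19.69]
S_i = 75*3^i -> [75, 225, 675, 2025, 6075]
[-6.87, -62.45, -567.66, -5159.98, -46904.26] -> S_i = -6.87*9.09^i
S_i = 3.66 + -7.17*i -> [3.66, -3.51, -10.68, -17.85, -25.02]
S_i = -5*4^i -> [-5, -20, -80, -320, -1280]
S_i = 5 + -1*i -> [5, 4, 3, 2, 1]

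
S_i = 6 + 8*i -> [6, 14, 22, 30, 38]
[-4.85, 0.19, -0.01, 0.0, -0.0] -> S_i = -4.85*(-0.04)^i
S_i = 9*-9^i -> [9, -81, 729, -6561, 59049]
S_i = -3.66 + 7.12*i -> [-3.66, 3.46, 10.58, 17.7, 24.82]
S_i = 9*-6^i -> [9, -54, 324, -1944, 11664]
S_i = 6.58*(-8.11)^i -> [6.58, -53.36, 432.78, -3509.85, 28464.88]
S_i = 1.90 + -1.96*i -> [1.9, -0.06, -2.02, -3.98, -5.94]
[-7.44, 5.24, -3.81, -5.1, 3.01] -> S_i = Random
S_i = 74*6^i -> [74, 444, 2664, 15984, 95904]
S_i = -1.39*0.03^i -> [-1.39, -0.04, -0.0, -0.0, -0.0]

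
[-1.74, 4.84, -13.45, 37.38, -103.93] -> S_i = -1.74*(-2.78)^i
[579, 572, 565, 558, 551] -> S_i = 579 + -7*i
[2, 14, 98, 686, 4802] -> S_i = 2*7^i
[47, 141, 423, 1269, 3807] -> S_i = 47*3^i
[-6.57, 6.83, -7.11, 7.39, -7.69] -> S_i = -6.57*(-1.04)^i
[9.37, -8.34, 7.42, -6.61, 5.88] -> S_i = 9.37*(-0.89)^i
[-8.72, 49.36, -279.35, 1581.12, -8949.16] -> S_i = -8.72*(-5.66)^i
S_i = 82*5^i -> [82, 410, 2050, 10250, 51250]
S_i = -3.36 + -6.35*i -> [-3.36, -9.71, -16.06, -22.41, -28.76]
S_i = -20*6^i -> [-20, -120, -720, -4320, -25920]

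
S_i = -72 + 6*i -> [-72, -66, -60, -54, -48]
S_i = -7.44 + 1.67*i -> [-7.44, -5.77, -4.1, -2.43, -0.76]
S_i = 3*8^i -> [3, 24, 192, 1536, 12288]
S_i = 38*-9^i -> [38, -342, 3078, -27702, 249318]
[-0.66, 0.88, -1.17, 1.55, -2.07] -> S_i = -0.66*(-1.33)^i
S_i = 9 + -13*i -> [9, -4, -17, -30, -43]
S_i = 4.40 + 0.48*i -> [4.4, 4.88, 5.36, 5.84, 6.32]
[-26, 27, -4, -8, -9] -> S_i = Random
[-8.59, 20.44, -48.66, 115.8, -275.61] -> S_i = -8.59*(-2.38)^i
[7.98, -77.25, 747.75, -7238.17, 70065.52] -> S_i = 7.98*(-9.68)^i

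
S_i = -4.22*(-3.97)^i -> [-4.22, 16.75, -66.51, 264.05, -1048.27]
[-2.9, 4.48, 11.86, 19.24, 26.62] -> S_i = -2.90 + 7.38*i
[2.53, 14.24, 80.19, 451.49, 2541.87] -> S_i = 2.53*5.63^i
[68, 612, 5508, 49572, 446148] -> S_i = 68*9^i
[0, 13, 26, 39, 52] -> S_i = 0 + 13*i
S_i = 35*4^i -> [35, 140, 560, 2240, 8960]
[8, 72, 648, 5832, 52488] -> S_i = 8*9^i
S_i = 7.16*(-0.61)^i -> [7.16, -4.37, 2.66, -1.63, 0.99]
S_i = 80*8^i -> [80, 640, 5120, 40960, 327680]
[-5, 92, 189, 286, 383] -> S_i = -5 + 97*i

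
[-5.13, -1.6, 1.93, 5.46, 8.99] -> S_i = -5.13 + 3.53*i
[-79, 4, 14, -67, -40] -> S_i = Random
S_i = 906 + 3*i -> [906, 909, 912, 915, 918]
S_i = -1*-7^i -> [-1, 7, -49, 343, -2401]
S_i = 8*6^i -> [8, 48, 288, 1728, 10368]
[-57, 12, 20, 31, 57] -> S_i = Random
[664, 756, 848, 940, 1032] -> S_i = 664 + 92*i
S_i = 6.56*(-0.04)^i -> [6.56, -0.26, 0.01, -0.0, 0.0]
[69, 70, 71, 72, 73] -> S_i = 69 + 1*i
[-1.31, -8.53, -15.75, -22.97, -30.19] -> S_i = -1.31 + -7.22*i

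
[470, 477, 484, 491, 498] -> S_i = 470 + 7*i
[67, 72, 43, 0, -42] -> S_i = Random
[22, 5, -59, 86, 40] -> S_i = Random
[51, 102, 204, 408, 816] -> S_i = 51*2^i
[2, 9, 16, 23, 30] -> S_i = 2 + 7*i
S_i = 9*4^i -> [9, 36, 144, 576, 2304]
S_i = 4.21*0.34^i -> [4.21, 1.43, 0.49, 0.17, 0.06]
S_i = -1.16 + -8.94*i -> [-1.16, -10.1, -19.04, -27.98, -36.92]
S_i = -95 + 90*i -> [-95, -5, 85, 175, 265]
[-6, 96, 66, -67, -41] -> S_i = Random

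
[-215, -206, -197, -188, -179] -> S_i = -215 + 9*i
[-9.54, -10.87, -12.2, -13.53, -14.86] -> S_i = -9.54 + -1.33*i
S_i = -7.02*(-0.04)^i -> [-7.02, 0.28, -0.01, 0.0, -0.0]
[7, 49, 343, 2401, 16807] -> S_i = 7*7^i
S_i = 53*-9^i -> [53, -477, 4293, -38637, 347733]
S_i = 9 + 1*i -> [9, 10, 11, 12, 13]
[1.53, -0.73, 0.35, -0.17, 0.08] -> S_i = 1.53*(-0.48)^i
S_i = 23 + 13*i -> [23, 36, 49, 62, 75]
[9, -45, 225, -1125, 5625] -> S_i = 9*-5^i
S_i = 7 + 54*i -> [7, 61, 115, 169, 223]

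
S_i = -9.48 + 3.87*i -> [-9.48, -5.61, -1.74, 2.13, 6.0]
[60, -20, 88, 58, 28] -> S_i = Random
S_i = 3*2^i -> [3, 6, 12, 24, 48]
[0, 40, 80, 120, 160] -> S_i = 0 + 40*i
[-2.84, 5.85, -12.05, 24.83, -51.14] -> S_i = -2.84*(-2.06)^i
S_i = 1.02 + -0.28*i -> [1.02, 0.74, 0.46, 0.18, -0.1]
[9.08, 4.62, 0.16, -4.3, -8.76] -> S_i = 9.08 + -4.46*i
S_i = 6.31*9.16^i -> [6.31, 57.8, 529.44, 4849.71, 44423.34]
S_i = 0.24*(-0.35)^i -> [0.24, -0.08, 0.03, -0.01, 0.0]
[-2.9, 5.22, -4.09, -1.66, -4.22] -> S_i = Random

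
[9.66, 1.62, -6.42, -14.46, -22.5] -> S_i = 9.66 + -8.04*i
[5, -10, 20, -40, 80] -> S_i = 5*-2^i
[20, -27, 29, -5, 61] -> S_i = Random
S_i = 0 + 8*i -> [0, 8, 16, 24, 32]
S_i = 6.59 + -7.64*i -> [6.59, -1.05, -8.69, -16.33, -23.97]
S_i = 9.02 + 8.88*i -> [9.02, 17.9, 26.78, 35.66, 44.54]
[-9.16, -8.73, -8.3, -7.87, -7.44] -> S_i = -9.16 + 0.43*i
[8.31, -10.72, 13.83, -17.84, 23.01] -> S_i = 8.31*(-1.29)^i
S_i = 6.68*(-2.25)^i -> [6.68, -15.03, 33.82, -76.09, 171.2]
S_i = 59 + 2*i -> [59, 61, 63, 65, 67]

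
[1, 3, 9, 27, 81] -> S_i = 1*3^i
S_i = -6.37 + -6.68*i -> [-6.37, -13.05, -19.73, -26.41, -33.09]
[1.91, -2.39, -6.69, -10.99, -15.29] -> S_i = 1.91 + -4.30*i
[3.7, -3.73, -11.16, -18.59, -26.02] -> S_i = 3.70 + -7.43*i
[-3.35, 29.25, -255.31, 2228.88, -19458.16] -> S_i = -3.35*(-8.73)^i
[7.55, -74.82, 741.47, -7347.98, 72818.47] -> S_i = 7.55*(-9.91)^i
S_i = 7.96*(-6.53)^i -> [7.96, -51.98, 339.42, -2216.42, 14473.24]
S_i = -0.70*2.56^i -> [-0.7, -1.79, -4.59, -11.74, -30.06]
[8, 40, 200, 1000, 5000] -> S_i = 8*5^i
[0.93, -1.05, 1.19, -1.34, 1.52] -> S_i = 0.93*(-1.13)^i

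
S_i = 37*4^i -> [37, 148, 592, 2368, 9472]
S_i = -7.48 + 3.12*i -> [-7.48, -4.36, -1.24, 1.88, 5.0]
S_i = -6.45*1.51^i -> [-6.45, -9.74, -14.71, -22.21, -33.53]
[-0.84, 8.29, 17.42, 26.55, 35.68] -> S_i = -0.84 + 9.13*i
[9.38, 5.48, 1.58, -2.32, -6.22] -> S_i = 9.38 + -3.90*i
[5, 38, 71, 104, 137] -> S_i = 5 + 33*i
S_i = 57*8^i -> [57, 456, 3648, 29184, 233472]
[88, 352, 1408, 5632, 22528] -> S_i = 88*4^i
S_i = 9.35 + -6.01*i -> [9.35, 3.34, -2.67, -8.68, -14.69]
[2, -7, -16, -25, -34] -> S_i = 2 + -9*i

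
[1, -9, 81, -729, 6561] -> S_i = 1*-9^i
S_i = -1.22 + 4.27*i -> [-1.22, 3.05, 7.32, 11.59, 15.86]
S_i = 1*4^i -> [1, 4, 16, 64, 256]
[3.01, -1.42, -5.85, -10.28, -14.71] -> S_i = 3.01 + -4.43*i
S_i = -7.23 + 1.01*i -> [-7.23, -6.22, -5.21, -4.2, -3.19]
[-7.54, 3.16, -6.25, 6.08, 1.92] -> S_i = Random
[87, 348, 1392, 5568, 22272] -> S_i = 87*4^i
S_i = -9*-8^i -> [-9, 72, -576, 4608, -36864]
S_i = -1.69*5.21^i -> [-1.69, -8.8, -45.87, -239.0, -1245.2]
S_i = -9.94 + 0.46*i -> [-9.94, -9.48, -9.02, -8.56, -8.1]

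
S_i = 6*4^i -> [6, 24, 96, 384, 1536]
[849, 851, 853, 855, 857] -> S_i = 849 + 2*i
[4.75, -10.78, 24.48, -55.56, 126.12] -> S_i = 4.75*(-2.27)^i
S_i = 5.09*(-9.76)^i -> [5.09, -49.68, 484.86, -4732.25, 46186.71]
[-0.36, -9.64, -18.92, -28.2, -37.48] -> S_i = -0.36 + -9.28*i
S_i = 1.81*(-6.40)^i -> [1.81, -11.58, 74.14, -474.48, 3036.68]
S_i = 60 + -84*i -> [60, -24, -108, -192, -276]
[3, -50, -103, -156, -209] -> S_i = 3 + -53*i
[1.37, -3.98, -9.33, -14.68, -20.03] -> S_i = 1.37 + -5.35*i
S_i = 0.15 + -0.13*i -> [0.15, 0.02, -0.11, -0.24, -0.37]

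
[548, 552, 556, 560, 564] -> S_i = 548 + 4*i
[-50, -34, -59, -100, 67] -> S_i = Random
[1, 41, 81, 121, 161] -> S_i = 1 + 40*i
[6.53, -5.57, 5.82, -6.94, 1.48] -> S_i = Random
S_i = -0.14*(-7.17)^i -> [-0.14, 1.0, -7.2, 51.6, -370.0]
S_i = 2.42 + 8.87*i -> [2.42, 11.29, 20.16, 29.03, 37.9]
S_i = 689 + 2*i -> [689, 691, 693, 695, 697]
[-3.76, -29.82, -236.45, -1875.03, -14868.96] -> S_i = -3.76*7.93^i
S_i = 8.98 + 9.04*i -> [8.98, 18.02, 27.06, 36.1, 45.14]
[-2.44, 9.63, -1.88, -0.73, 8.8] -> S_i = Random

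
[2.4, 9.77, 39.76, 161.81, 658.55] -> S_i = 2.40*4.07^i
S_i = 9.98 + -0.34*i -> [9.98, 9.64, 9.3, 8.96, 8.62]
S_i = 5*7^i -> [5, 35, 245, 1715, 12005]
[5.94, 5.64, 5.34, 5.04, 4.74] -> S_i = 5.94 + -0.30*i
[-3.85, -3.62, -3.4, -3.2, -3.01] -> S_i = -3.85*0.94^i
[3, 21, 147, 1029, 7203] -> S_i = 3*7^i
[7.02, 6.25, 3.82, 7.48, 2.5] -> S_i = Random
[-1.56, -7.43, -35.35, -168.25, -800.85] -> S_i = -1.56*4.76^i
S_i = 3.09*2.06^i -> [3.09, 6.37, 13.11, 27.01, 55.65]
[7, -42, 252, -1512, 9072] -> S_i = 7*-6^i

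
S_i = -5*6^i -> [-5, -30, -180, -1080, -6480]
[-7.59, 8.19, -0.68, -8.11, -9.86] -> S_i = Random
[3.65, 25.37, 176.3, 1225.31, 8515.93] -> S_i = 3.65*6.95^i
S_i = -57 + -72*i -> [-57, -129, -201, -273, -345]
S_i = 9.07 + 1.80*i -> [9.07, 10.87, 12.67, 14.47, 16.27]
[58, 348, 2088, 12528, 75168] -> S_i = 58*6^i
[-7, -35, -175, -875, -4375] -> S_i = -7*5^i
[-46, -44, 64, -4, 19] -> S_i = Random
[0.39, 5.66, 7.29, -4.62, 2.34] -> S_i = Random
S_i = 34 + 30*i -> [34, 64, 94, 124, 154]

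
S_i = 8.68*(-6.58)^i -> [8.68, -57.11, 375.81, -2472.85, 16271.34]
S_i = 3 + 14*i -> [3, 17, 31, 45, 59]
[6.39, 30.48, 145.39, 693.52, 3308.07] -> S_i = 6.39*4.77^i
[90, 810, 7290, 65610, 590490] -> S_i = 90*9^i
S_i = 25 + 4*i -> [25, 29, 33, 37, 41]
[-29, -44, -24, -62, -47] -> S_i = Random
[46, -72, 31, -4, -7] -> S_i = Random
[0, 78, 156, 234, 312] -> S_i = 0 + 78*i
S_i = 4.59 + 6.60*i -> [4.59, 11.19, 17.79, 24.39, 30.99]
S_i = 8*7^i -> [8, 56, 392, 2744, 19208]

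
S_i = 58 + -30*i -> [58, 28, -2, -32, -62]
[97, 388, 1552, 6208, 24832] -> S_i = 97*4^i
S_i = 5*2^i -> [5, 10, 20, 40, 80]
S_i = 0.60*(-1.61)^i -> [0.6, -0.97, 1.56, -2.5, 4.03]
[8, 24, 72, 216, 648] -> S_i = 8*3^i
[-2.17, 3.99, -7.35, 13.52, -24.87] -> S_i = -2.17*(-1.84)^i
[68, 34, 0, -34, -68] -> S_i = 68 + -34*i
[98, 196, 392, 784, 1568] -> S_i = 98*2^i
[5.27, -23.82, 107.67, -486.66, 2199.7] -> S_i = 5.27*(-4.52)^i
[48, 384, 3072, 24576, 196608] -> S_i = 48*8^i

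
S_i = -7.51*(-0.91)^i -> [-7.51, 6.83, -6.22, 5.66, -5.15]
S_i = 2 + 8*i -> [2, 10, 18, 26, 34]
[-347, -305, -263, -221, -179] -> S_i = -347 + 42*i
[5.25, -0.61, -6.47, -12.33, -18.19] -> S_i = 5.25 + -5.86*i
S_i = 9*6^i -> [9, 54, 324, 1944, 11664]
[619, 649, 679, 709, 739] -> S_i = 619 + 30*i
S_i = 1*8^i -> [1, 8, 64, 512, 4096]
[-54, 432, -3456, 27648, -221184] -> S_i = -54*-8^i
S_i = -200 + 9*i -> [-200, -191, -182, -173, -164]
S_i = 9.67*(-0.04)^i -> [9.67, -0.39, 0.02, -0.0, 0.0]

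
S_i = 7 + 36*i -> [7, 43, 79, 115, 151]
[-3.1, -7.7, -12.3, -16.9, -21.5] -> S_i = -3.10 + -4.60*i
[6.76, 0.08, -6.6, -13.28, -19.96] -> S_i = 6.76 + -6.68*i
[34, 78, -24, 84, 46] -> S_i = Random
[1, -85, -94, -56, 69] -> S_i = Random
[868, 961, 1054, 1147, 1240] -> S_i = 868 + 93*i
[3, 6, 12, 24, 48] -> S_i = 3*2^i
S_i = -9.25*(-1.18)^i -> [-9.25, 10.92, -12.88, 15.2, -17.93]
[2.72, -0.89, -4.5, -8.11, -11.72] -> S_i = 2.72 + -3.61*i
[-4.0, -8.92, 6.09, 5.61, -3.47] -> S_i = Random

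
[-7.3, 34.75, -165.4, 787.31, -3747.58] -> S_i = -7.30*(-4.76)^i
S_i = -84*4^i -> [-84, -336, -1344, -5376, -21504]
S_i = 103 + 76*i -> [103, 179, 255, 331, 407]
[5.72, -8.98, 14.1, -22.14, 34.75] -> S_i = 5.72*(-1.57)^i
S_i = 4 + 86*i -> [4, 90, 176, 262, 348]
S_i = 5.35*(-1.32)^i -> [5.35, -7.06, 9.32, -12.3, 16.24]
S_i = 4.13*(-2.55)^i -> [4.13, -10.53, 26.86, -68.48, 174.63]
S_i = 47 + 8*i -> [47, 55, 63, 71, 79]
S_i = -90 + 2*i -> [-90, -88, -86, -84, -82]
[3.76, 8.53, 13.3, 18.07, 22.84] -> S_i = 3.76 + 4.77*i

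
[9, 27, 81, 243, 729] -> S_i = 9*3^i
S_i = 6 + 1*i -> [6, 7, 8, 9, 10]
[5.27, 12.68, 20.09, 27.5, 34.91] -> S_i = 5.27 + 7.41*i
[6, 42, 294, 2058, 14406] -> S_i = 6*7^i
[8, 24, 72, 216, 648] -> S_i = 8*3^i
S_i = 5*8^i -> [5, 40, 320, 2560, 20480]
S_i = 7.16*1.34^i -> [7.16, 9.59, 12.86, 17.23, 23.09]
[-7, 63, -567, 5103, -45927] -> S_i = -7*-9^i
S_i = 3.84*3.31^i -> [3.84, 12.71, 42.07, 139.26, 460.94]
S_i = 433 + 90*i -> [433, 523, 613, 703, 793]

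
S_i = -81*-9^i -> [-81, 729, -6561, 59049, -531441]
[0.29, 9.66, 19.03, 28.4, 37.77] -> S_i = 0.29 + 9.37*i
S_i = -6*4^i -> [-6, -24, -96, -384, -1536]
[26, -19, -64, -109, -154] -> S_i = 26 + -45*i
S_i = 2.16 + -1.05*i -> [2.16, 1.11, 0.06, -0.99, -2.04]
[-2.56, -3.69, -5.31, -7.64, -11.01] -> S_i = -2.56*1.44^i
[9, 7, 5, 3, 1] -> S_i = 9 + -2*i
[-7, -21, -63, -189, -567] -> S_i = -7*3^i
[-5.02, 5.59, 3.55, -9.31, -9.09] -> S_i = Random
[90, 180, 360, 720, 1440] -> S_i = 90*2^i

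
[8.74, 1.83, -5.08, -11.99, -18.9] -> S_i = 8.74 + -6.91*i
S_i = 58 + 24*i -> [58, 82, 106, 130, 154]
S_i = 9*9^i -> [9, 81, 729, 6561, 59049]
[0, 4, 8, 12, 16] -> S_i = 0 + 4*i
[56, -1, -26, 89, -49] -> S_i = Random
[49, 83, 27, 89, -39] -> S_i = Random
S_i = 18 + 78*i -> [18, 96, 174, 252, 330]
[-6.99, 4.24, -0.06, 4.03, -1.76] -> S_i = Random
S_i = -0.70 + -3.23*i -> [-0.7, -3.93, -7.16, -10.39, -13.62]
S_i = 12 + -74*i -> [12, -62, -136, -210, -284]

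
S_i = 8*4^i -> [8, 32, 128, 512, 2048]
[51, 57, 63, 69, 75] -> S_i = 51 + 6*i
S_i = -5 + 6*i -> [-5, 1, 7, 13, 19]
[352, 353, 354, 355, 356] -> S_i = 352 + 1*i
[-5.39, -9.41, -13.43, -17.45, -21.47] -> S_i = -5.39 + -4.02*i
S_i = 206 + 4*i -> [206, 210, 214, 218, 222]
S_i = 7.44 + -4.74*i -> [7.44, 2.7, -2.04, -6.78, -11.52]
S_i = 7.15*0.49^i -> [7.15, 3.5, 1.72, 0.84, 0.41]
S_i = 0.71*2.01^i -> [0.71, 1.43, 2.87, 5.77, 11.59]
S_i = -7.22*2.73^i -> [-7.22, -19.71, -53.81, -146.9, -401.04]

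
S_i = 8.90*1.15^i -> [8.9, 10.24, 11.77, 13.54, 15.57]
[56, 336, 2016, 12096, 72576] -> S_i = 56*6^i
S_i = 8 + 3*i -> [8, 11, 14, 17, 20]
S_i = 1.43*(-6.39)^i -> [1.43, -9.14, 58.39, -373.11, 2384.18]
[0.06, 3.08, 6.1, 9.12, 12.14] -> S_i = 0.06 + 3.02*i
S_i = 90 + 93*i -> [90, 183, 276, 369, 462]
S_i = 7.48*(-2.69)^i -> [7.48, -20.12, 54.13, -145.6, 391.66]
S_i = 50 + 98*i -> [50, 148, 246, 344, 442]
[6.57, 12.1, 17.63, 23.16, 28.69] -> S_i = 6.57 + 5.53*i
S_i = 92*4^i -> [92, 368, 1472, 5888, 23552]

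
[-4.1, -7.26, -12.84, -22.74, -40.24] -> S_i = -4.10*1.77^i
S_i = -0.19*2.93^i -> [-0.19, -0.56, -1.63, -4.78, -14.0]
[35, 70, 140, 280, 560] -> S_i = 35*2^i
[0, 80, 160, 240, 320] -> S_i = 0 + 80*i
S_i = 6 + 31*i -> [6, 37, 68, 99, 130]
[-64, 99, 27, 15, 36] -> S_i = Random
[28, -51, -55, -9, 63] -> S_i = Random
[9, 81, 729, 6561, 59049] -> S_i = 9*9^i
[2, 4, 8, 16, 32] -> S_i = 2*2^i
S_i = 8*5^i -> [8, 40, 200, 1000, 5000]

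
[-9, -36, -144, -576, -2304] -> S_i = -9*4^i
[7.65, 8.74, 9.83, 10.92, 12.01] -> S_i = 7.65 + 1.09*i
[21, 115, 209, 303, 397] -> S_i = 21 + 94*i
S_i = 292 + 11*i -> [292, 303, 314, 325, 336]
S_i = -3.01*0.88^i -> [-3.01, -2.65, -2.33, -2.05, -1.81]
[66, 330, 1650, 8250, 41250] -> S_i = 66*5^i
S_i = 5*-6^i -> [5, -30, 180, -1080, 6480]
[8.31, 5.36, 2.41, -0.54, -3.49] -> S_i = 8.31 + -2.95*i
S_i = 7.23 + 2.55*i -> [7.23, 9.78, 12.33, 14.88, 17.43]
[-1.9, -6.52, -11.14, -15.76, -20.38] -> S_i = -1.90 + -4.62*i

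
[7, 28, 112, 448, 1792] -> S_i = 7*4^i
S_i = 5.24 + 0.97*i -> [5.24, 6.21, 7.18, 8.15, 9.12]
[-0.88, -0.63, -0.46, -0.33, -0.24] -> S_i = -0.88*0.72^i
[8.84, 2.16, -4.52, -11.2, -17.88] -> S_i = 8.84 + -6.68*i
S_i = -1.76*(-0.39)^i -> [-1.76, 0.69, -0.27, 0.1, -0.04]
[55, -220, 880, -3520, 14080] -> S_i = 55*-4^i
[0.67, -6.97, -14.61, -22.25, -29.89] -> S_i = 0.67 + -7.64*i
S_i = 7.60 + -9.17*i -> [7.6, -1.57, -10.74, -19.91, -29.08]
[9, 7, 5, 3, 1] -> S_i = 9 + -2*i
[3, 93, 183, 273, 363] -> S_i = 3 + 90*i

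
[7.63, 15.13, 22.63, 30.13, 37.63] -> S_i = 7.63 + 7.50*i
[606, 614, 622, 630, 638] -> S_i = 606 + 8*i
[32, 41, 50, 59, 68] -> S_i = 32 + 9*i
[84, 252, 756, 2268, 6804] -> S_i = 84*3^i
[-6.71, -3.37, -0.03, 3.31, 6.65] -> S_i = -6.71 + 3.34*i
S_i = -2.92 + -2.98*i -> [-2.92, -5.9, -8.88, -11.86, -14.84]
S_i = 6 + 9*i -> [6, 15, 24, 33, 42]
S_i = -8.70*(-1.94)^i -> [-8.7, 16.88, -32.74, 63.52, -123.23]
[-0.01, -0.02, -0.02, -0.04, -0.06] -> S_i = -0.01*1.54^i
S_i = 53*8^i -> [53, 424, 3392, 27136, 217088]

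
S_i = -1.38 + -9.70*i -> [-1.38, -11.08, -20.78, -30.48, -40.18]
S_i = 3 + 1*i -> [3, 4, 5, 6, 7]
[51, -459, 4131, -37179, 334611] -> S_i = 51*-9^i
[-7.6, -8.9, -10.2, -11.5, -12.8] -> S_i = -7.60 + -1.30*i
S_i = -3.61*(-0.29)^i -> [-3.61, 1.05, -0.3, 0.09, -0.03]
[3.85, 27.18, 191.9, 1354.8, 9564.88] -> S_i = 3.85*7.06^i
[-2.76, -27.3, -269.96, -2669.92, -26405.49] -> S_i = -2.76*9.89^i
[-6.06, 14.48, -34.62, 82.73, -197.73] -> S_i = -6.06*(-2.39)^i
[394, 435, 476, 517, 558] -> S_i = 394 + 41*i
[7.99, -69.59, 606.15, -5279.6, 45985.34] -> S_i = 7.99*(-8.71)^i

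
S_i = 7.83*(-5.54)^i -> [7.83, -43.38, 240.32, -1331.35, 7375.66]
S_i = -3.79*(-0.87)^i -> [-3.79, 3.3, -2.87, 2.5, -2.17]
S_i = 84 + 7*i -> [84, 91, 98, 105, 112]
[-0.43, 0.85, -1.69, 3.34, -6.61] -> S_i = -0.43*(-1.98)^i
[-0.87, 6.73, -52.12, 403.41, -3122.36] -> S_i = -0.87*(-7.74)^i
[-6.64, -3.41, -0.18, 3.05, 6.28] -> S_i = -6.64 + 3.23*i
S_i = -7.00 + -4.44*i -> [-7.0, -11.44, -15.88, -20.32, -24.76]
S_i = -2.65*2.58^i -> [-2.65, -6.84, -17.64, -45.51, -117.42]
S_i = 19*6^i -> [19, 114, 684, 4104, 24624]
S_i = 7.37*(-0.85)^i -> [7.37, -6.26, 5.32, -4.53, 3.85]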